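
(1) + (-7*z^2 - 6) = -7*z^2 - 5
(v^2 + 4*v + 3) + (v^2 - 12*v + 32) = 2*v^2 - 8*v + 35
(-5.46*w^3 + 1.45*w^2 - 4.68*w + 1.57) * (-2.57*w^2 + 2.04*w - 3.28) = 14.0322*w^5 - 14.8649*w^4 + 32.8944*w^3 - 18.3381*w^2 + 18.5532*w - 5.1496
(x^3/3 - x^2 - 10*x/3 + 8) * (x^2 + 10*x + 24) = x^5/3 + 7*x^4/3 - 16*x^3/3 - 148*x^2/3 + 192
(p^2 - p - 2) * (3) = 3*p^2 - 3*p - 6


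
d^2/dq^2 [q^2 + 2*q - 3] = 2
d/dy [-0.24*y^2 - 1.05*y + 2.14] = -0.48*y - 1.05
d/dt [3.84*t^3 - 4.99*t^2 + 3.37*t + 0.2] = 11.52*t^2 - 9.98*t + 3.37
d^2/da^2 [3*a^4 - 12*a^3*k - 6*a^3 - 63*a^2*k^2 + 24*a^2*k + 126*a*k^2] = 36*a^2 - 72*a*k - 36*a - 126*k^2 + 48*k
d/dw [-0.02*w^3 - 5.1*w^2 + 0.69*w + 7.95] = -0.06*w^2 - 10.2*w + 0.69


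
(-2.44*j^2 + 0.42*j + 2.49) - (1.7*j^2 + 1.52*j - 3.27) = -4.14*j^2 - 1.1*j + 5.76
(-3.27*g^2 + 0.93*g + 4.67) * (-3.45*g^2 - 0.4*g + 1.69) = 11.2815*g^4 - 1.9005*g^3 - 22.0098*g^2 - 0.2963*g + 7.8923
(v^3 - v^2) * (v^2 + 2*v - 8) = v^5 + v^4 - 10*v^3 + 8*v^2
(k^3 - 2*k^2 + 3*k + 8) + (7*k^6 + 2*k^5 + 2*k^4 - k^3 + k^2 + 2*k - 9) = 7*k^6 + 2*k^5 + 2*k^4 - k^2 + 5*k - 1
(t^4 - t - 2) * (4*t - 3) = 4*t^5 - 3*t^4 - 4*t^2 - 5*t + 6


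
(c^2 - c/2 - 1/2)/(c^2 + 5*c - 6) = (c + 1/2)/(c + 6)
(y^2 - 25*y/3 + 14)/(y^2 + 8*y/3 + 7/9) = 3*(3*y^2 - 25*y + 42)/(9*y^2 + 24*y + 7)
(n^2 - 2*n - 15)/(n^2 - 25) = (n + 3)/(n + 5)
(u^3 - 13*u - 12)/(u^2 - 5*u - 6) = (u^2 - u - 12)/(u - 6)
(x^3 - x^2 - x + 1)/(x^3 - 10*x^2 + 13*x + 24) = (x^2 - 2*x + 1)/(x^2 - 11*x + 24)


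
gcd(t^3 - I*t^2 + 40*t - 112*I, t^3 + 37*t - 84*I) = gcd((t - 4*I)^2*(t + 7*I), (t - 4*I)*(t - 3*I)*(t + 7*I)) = t^2 + 3*I*t + 28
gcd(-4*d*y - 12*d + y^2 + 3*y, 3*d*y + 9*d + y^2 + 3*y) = y + 3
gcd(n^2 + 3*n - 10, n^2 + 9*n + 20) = n + 5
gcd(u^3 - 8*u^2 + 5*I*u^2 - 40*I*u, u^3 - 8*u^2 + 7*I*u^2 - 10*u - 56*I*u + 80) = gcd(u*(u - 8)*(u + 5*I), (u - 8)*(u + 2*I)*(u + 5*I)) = u^2 + u*(-8 + 5*I) - 40*I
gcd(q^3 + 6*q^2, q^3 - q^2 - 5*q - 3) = 1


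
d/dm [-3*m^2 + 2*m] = 2 - 6*m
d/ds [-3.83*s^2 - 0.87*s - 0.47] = -7.66*s - 0.87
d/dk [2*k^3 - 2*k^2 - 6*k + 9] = 6*k^2 - 4*k - 6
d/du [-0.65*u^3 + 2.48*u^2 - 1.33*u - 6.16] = -1.95*u^2 + 4.96*u - 1.33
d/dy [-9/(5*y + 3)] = 45/(5*y + 3)^2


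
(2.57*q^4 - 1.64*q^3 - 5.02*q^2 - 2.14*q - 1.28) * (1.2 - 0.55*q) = -1.4135*q^5 + 3.986*q^4 + 0.793*q^3 - 4.847*q^2 - 1.864*q - 1.536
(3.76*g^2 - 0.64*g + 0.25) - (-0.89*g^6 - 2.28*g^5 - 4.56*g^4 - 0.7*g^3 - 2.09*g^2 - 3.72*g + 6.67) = 0.89*g^6 + 2.28*g^5 + 4.56*g^4 + 0.7*g^3 + 5.85*g^2 + 3.08*g - 6.42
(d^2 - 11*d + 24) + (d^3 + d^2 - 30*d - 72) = d^3 + 2*d^2 - 41*d - 48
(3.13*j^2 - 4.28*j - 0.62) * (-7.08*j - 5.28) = -22.1604*j^3 + 13.776*j^2 + 26.988*j + 3.2736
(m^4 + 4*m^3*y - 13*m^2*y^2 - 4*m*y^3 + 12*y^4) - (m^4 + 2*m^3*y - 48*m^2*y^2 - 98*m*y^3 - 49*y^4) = 2*m^3*y + 35*m^2*y^2 + 94*m*y^3 + 61*y^4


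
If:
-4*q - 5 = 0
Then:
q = -5/4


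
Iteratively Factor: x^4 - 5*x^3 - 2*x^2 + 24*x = (x + 2)*(x^3 - 7*x^2 + 12*x) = x*(x + 2)*(x^2 - 7*x + 12) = x*(x - 3)*(x + 2)*(x - 4)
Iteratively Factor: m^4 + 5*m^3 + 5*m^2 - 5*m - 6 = (m - 1)*(m^3 + 6*m^2 + 11*m + 6) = (m - 1)*(m + 1)*(m^2 + 5*m + 6) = (m - 1)*(m + 1)*(m + 2)*(m + 3)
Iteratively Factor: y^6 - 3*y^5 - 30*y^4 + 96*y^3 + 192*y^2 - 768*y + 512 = (y - 4)*(y^5 + y^4 - 26*y^3 - 8*y^2 + 160*y - 128) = (y - 4)^2*(y^4 + 5*y^3 - 6*y^2 - 32*y + 32) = (y - 4)^2*(y + 4)*(y^3 + y^2 - 10*y + 8) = (y - 4)^2*(y + 4)^2*(y^2 - 3*y + 2) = (y - 4)^2*(y - 2)*(y + 4)^2*(y - 1)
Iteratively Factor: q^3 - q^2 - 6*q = (q + 2)*(q^2 - 3*q) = (q - 3)*(q + 2)*(q)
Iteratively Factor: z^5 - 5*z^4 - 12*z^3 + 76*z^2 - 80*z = (z - 5)*(z^4 - 12*z^2 + 16*z) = (z - 5)*(z - 2)*(z^3 + 2*z^2 - 8*z) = z*(z - 5)*(z - 2)*(z^2 + 2*z - 8) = z*(z - 5)*(z - 2)^2*(z + 4)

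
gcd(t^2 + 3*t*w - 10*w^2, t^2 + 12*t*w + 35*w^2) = t + 5*w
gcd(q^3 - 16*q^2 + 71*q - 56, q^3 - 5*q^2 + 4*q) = q - 1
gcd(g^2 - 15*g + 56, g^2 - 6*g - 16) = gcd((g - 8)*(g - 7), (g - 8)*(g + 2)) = g - 8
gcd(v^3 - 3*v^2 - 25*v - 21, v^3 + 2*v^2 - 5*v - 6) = v^2 + 4*v + 3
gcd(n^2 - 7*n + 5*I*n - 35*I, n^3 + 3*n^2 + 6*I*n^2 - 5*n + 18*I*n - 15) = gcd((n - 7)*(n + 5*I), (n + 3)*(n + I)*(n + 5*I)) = n + 5*I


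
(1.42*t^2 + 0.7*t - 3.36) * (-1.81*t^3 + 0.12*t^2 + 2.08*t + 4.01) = -2.5702*t^5 - 1.0966*t^4 + 9.1192*t^3 + 6.747*t^2 - 4.1818*t - 13.4736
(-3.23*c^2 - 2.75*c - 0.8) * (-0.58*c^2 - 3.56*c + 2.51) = 1.8734*c^4 + 13.0938*c^3 + 2.1467*c^2 - 4.0545*c - 2.008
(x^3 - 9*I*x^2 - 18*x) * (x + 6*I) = x^4 - 3*I*x^3 + 36*x^2 - 108*I*x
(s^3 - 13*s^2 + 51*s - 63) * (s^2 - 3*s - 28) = s^5 - 16*s^4 + 62*s^3 + 148*s^2 - 1239*s + 1764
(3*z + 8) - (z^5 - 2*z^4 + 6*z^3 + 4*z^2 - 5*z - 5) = -z^5 + 2*z^4 - 6*z^3 - 4*z^2 + 8*z + 13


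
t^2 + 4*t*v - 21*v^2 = (t - 3*v)*(t + 7*v)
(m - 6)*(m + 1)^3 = m^4 - 3*m^3 - 15*m^2 - 17*m - 6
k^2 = k^2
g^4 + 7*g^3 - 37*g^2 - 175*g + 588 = (g - 4)*(g - 3)*(g + 7)^2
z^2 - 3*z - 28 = (z - 7)*(z + 4)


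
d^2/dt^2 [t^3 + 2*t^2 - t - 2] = 6*t + 4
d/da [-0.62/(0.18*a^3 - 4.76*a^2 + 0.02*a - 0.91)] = (0.3348*a^2 - 5.9024*a + 0.0124)/(0.18*a^3 - 4.76*a^2 + 0.02*a - 0.91)^2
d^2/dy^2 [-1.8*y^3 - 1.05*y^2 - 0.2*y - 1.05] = -10.8*y - 2.1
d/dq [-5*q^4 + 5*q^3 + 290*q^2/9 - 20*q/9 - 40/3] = -20*q^3 + 15*q^2 + 580*q/9 - 20/9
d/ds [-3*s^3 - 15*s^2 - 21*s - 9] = -9*s^2 - 30*s - 21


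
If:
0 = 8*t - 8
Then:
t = 1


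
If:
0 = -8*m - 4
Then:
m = -1/2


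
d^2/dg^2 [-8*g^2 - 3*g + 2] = -16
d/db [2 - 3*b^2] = -6*b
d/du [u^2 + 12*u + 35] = 2*u + 12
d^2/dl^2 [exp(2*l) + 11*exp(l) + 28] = (4*exp(l) + 11)*exp(l)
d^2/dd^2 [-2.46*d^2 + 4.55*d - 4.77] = -4.92000000000000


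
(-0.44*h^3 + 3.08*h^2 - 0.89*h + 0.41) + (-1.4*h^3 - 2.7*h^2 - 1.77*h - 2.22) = -1.84*h^3 + 0.38*h^2 - 2.66*h - 1.81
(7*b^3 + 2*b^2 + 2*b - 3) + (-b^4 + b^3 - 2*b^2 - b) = -b^4 + 8*b^3 + b - 3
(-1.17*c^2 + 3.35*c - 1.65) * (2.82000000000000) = -3.2994*c^2 + 9.447*c - 4.653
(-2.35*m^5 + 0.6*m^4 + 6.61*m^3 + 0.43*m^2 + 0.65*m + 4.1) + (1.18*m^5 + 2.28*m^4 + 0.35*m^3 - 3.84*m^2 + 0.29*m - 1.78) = -1.17*m^5 + 2.88*m^4 + 6.96*m^3 - 3.41*m^2 + 0.94*m + 2.32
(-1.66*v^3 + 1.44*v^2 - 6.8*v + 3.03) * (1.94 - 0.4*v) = 0.664*v^4 - 3.7964*v^3 + 5.5136*v^2 - 14.404*v + 5.8782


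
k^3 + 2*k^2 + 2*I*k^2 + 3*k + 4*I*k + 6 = (k + 2)*(k - I)*(k + 3*I)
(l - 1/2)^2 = l^2 - l + 1/4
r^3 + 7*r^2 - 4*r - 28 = (r - 2)*(r + 2)*(r + 7)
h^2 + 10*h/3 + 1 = (h + 1/3)*(h + 3)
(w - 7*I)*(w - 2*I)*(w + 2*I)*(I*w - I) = I*w^4 + 7*w^3 - I*w^3 - 7*w^2 + 4*I*w^2 + 28*w - 4*I*w - 28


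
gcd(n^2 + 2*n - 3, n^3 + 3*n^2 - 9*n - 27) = n + 3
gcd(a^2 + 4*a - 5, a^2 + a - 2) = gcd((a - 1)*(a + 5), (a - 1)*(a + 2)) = a - 1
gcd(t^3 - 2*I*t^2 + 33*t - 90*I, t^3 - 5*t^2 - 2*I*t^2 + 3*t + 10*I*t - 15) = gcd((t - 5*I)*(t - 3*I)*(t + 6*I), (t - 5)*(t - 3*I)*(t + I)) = t - 3*I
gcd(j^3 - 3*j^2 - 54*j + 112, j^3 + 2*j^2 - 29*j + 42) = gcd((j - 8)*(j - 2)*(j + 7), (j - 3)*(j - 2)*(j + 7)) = j^2 + 5*j - 14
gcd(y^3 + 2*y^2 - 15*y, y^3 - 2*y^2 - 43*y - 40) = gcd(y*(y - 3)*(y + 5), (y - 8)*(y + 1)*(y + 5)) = y + 5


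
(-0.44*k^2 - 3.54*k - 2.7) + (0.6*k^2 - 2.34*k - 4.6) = 0.16*k^2 - 5.88*k - 7.3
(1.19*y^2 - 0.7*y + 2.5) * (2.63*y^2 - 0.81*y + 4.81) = 3.1297*y^4 - 2.8049*y^3 + 12.8659*y^2 - 5.392*y + 12.025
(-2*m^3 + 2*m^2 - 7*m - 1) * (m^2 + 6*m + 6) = -2*m^5 - 10*m^4 - 7*m^3 - 31*m^2 - 48*m - 6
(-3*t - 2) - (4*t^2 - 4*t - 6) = -4*t^2 + t + 4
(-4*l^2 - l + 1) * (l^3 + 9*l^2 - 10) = -4*l^5 - 37*l^4 - 8*l^3 + 49*l^2 + 10*l - 10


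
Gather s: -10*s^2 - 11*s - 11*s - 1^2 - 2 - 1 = -10*s^2 - 22*s - 4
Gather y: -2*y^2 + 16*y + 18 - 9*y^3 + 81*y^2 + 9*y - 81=-9*y^3 + 79*y^2 + 25*y - 63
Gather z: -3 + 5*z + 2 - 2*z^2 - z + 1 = -2*z^2 + 4*z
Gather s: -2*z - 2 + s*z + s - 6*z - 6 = s*(z + 1) - 8*z - 8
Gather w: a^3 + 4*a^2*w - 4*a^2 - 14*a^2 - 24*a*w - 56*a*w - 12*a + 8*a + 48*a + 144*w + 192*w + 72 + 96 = a^3 - 18*a^2 + 44*a + w*(4*a^2 - 80*a + 336) + 168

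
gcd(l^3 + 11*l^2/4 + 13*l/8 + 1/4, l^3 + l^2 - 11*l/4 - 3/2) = l^2 + 5*l/2 + 1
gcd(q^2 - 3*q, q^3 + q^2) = q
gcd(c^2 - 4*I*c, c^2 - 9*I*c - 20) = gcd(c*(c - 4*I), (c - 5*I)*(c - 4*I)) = c - 4*I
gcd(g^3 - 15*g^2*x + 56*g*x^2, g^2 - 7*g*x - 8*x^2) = -g + 8*x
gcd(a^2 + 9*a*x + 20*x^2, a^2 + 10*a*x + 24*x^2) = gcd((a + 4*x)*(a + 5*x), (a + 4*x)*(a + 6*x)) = a + 4*x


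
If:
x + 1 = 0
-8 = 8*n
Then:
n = -1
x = -1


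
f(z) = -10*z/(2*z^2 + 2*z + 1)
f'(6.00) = 0.10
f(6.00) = -0.71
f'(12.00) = 0.03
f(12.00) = -0.38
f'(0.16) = -5.05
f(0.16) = -1.17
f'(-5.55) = 0.23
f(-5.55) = 1.08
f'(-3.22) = 0.84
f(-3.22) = 2.11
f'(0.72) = 0.03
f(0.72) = -2.07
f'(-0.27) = -23.28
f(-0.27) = 4.46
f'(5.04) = 0.13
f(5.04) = -0.81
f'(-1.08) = 9.69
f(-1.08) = 9.21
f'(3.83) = 0.20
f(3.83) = -1.01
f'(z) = -10*z*(-4*z - 2)/(2*z^2 + 2*z + 1)^2 - 10/(2*z^2 + 2*z + 1)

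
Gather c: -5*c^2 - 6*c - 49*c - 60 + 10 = -5*c^2 - 55*c - 50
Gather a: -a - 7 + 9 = 2 - a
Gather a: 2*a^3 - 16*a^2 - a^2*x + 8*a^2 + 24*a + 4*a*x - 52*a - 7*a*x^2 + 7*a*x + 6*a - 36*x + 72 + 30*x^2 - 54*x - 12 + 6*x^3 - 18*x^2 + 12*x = 2*a^3 + a^2*(-x - 8) + a*(-7*x^2 + 11*x - 22) + 6*x^3 + 12*x^2 - 78*x + 60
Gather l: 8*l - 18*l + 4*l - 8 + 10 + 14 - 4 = 12 - 6*l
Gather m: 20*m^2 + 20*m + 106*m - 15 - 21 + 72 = 20*m^2 + 126*m + 36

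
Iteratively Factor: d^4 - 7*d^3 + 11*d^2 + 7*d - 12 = (d - 4)*(d^3 - 3*d^2 - d + 3) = (d - 4)*(d - 1)*(d^2 - 2*d - 3) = (d - 4)*(d - 3)*(d - 1)*(d + 1)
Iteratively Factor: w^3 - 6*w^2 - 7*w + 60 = (w + 3)*(w^2 - 9*w + 20) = (w - 4)*(w + 3)*(w - 5)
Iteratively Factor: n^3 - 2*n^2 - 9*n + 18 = (n - 3)*(n^2 + n - 6) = (n - 3)*(n - 2)*(n + 3)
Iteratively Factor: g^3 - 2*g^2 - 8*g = (g - 4)*(g^2 + 2*g) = g*(g - 4)*(g + 2)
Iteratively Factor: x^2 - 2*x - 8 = (x - 4)*(x + 2)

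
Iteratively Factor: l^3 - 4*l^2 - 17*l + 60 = (l - 5)*(l^2 + l - 12) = (l - 5)*(l - 3)*(l + 4)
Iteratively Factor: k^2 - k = (k)*(k - 1)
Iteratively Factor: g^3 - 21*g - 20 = (g + 1)*(g^2 - g - 20) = (g - 5)*(g + 1)*(g + 4)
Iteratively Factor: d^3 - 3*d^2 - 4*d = (d + 1)*(d^2 - 4*d) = d*(d + 1)*(d - 4)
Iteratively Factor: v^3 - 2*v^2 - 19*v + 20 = (v + 4)*(v^2 - 6*v + 5) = (v - 1)*(v + 4)*(v - 5)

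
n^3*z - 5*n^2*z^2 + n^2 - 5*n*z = n*(n - 5*z)*(n*z + 1)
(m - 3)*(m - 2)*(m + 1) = m^3 - 4*m^2 + m + 6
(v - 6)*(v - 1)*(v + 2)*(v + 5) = v^4 - 33*v^2 - 28*v + 60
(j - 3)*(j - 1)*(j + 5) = j^3 + j^2 - 17*j + 15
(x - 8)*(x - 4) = x^2 - 12*x + 32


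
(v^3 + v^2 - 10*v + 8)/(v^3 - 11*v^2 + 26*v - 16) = (v + 4)/(v - 8)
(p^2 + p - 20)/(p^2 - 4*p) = (p + 5)/p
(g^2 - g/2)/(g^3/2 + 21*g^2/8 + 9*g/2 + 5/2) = 4*g*(2*g - 1)/(4*g^3 + 21*g^2 + 36*g + 20)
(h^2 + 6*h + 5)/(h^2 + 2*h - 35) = (h^2 + 6*h + 5)/(h^2 + 2*h - 35)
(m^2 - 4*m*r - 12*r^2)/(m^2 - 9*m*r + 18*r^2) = (-m - 2*r)/(-m + 3*r)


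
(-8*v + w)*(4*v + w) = -32*v^2 - 4*v*w + w^2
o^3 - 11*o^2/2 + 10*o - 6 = (o - 2)^2*(o - 3/2)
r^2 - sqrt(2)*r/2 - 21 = (r - 7*sqrt(2)/2)*(r + 3*sqrt(2))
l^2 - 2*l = l*(l - 2)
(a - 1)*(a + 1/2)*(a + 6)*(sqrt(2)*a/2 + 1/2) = sqrt(2)*a^4/2 + a^3/2 + 11*sqrt(2)*a^3/4 - 7*sqrt(2)*a^2/4 + 11*a^2/4 - 3*sqrt(2)*a/2 - 7*a/4 - 3/2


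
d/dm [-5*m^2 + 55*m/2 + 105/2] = 55/2 - 10*m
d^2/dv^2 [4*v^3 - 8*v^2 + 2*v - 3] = 24*v - 16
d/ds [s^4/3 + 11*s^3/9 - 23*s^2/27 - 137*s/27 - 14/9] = 4*s^3/3 + 11*s^2/3 - 46*s/27 - 137/27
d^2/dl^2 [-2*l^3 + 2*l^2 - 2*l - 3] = 4 - 12*l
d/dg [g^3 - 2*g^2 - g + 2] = 3*g^2 - 4*g - 1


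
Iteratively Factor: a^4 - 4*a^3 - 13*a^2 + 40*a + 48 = (a - 4)*(a^3 - 13*a - 12) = (a - 4)*(a + 3)*(a^2 - 3*a - 4) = (a - 4)*(a + 1)*(a + 3)*(a - 4)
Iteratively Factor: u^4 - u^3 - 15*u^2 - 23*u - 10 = (u - 5)*(u^3 + 4*u^2 + 5*u + 2) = (u - 5)*(u + 2)*(u^2 + 2*u + 1) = (u - 5)*(u + 1)*(u + 2)*(u + 1)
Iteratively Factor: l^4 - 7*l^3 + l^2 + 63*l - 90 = (l - 2)*(l^3 - 5*l^2 - 9*l + 45) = (l - 3)*(l - 2)*(l^2 - 2*l - 15) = (l - 5)*(l - 3)*(l - 2)*(l + 3)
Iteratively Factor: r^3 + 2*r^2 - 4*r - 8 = (r + 2)*(r^2 - 4) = (r + 2)^2*(r - 2)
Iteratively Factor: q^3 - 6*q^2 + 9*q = (q)*(q^2 - 6*q + 9) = q*(q - 3)*(q - 3)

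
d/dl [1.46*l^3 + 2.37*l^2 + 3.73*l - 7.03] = 4.38*l^2 + 4.74*l + 3.73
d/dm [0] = 0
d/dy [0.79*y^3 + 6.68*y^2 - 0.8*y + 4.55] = 2.37*y^2 + 13.36*y - 0.8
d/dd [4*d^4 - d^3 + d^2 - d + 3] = 16*d^3 - 3*d^2 + 2*d - 1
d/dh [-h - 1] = -1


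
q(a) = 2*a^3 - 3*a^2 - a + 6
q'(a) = 6*a^2 - 6*a - 1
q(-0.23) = 6.05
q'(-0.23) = 0.70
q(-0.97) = 2.32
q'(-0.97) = 10.47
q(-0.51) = 5.46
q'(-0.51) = 3.62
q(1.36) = 4.12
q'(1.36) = 1.94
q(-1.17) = -0.14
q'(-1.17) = 14.23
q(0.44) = 5.15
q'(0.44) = -2.48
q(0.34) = 5.39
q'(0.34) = -2.35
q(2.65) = 19.50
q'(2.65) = 25.24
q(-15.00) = -7404.00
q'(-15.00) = 1439.00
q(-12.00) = -3870.00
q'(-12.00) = 935.00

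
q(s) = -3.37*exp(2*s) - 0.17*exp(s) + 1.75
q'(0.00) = -6.91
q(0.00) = -1.79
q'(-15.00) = 0.00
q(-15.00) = 1.75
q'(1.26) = -84.37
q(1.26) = -40.73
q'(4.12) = -25551.97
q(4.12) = -12779.47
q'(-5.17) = -0.00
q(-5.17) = 1.75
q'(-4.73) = -0.00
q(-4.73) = 1.75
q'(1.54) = -147.44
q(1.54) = -72.37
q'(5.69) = -590157.76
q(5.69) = -295102.28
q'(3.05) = -3008.67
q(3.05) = -1504.38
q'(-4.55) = -0.00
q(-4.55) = 1.75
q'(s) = -6.74*exp(2*s) - 0.17*exp(s)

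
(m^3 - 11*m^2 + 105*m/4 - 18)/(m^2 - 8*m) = m - 3 + 9/(4*m)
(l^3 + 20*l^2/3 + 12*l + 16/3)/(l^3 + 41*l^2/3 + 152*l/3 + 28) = (l^2 + 6*l + 8)/(l^2 + 13*l + 42)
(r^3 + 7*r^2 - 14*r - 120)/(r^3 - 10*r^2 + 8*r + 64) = (r^2 + 11*r + 30)/(r^2 - 6*r - 16)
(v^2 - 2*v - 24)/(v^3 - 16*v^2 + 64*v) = (v^2 - 2*v - 24)/(v*(v^2 - 16*v + 64))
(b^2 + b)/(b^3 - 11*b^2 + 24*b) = (b + 1)/(b^2 - 11*b + 24)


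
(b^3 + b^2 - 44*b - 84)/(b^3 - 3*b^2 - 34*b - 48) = (b^2 - b - 42)/(b^2 - 5*b - 24)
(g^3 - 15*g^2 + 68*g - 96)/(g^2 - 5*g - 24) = (g^2 - 7*g + 12)/(g + 3)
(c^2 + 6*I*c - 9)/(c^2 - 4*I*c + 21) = (c + 3*I)/(c - 7*I)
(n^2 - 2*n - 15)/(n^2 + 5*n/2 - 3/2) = 2*(n - 5)/(2*n - 1)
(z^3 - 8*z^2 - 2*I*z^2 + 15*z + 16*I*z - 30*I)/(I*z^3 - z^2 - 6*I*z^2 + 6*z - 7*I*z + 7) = (-I*z^3 + z^2*(-2 + 8*I) + z*(16 - 15*I) - 30)/(z^3 + z^2*(-6 + I) + z*(-7 - 6*I) - 7*I)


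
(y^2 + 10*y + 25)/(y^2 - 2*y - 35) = (y + 5)/(y - 7)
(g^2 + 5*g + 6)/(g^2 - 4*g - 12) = (g + 3)/(g - 6)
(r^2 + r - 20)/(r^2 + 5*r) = (r - 4)/r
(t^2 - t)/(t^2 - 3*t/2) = 2*(t - 1)/(2*t - 3)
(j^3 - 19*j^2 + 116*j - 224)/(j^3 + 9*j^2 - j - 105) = (j^3 - 19*j^2 + 116*j - 224)/(j^3 + 9*j^2 - j - 105)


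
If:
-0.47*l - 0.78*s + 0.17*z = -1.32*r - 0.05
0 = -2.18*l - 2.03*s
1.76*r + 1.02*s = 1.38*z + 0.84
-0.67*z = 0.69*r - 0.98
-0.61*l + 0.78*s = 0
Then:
No Solution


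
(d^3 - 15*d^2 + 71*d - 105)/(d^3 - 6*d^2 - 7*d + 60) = (d^2 - 10*d + 21)/(d^2 - d - 12)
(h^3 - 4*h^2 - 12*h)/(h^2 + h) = (h^2 - 4*h - 12)/(h + 1)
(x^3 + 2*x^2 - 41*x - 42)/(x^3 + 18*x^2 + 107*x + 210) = (x^2 - 5*x - 6)/(x^2 + 11*x + 30)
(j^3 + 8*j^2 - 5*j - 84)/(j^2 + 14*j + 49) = (j^2 + j - 12)/(j + 7)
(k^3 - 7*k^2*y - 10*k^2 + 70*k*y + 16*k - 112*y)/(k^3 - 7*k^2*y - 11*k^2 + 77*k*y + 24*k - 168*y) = (k - 2)/(k - 3)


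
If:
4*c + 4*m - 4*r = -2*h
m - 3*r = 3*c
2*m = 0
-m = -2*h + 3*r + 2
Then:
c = -2/5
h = 8/5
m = 0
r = 2/5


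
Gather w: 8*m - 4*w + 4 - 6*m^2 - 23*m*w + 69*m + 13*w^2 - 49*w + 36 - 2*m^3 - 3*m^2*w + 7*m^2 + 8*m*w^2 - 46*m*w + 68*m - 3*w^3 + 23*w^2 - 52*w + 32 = -2*m^3 + m^2 + 145*m - 3*w^3 + w^2*(8*m + 36) + w*(-3*m^2 - 69*m - 105) + 72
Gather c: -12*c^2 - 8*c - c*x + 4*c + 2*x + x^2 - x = -12*c^2 + c*(-x - 4) + x^2 + x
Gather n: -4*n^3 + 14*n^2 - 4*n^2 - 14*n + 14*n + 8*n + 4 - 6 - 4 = -4*n^3 + 10*n^2 + 8*n - 6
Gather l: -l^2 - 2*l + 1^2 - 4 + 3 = -l^2 - 2*l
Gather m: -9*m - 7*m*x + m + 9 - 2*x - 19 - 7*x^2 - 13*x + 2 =m*(-7*x - 8) - 7*x^2 - 15*x - 8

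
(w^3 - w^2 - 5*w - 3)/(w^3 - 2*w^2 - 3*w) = (w + 1)/w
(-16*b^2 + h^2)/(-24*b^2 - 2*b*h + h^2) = (4*b - h)/(6*b - h)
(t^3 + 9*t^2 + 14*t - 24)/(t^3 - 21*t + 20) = (t^2 + 10*t + 24)/(t^2 + t - 20)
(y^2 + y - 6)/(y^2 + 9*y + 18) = (y - 2)/(y + 6)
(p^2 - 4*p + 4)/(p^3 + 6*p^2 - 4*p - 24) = (p - 2)/(p^2 + 8*p + 12)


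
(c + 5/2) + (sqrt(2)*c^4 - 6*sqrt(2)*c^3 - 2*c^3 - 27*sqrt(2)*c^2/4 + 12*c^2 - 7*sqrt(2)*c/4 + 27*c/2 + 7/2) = sqrt(2)*c^4 - 6*sqrt(2)*c^3 - 2*c^3 - 27*sqrt(2)*c^2/4 + 12*c^2 - 7*sqrt(2)*c/4 + 29*c/2 + 6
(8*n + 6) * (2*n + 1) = 16*n^2 + 20*n + 6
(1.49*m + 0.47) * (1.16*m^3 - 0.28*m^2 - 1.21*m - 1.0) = 1.7284*m^4 + 0.128*m^3 - 1.9345*m^2 - 2.0587*m - 0.47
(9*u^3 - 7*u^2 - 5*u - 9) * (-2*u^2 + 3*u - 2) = -18*u^5 + 41*u^4 - 29*u^3 + 17*u^2 - 17*u + 18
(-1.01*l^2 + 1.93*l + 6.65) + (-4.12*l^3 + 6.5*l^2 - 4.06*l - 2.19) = -4.12*l^3 + 5.49*l^2 - 2.13*l + 4.46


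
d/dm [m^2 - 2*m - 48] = 2*m - 2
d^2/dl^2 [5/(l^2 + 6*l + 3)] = 10*(-l^2 - 6*l + 4*(l + 3)^2 - 3)/(l^2 + 6*l + 3)^3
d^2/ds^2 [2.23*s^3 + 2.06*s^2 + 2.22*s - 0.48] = 13.38*s + 4.12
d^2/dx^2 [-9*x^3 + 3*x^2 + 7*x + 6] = 6 - 54*x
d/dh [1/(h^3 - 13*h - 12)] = (13 - 3*h^2)/(-h^3 + 13*h + 12)^2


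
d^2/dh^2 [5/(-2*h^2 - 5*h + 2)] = 10*(4*h^2 + 10*h - (4*h + 5)^2 - 4)/(2*h^2 + 5*h - 2)^3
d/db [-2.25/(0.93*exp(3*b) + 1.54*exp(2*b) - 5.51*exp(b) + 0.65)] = (6.2775*exp(2*b) + 6.93*exp(b) - 12.3975)*exp(b)/(0.93*exp(3*b) + 1.54*exp(2*b) - 5.51*exp(b) + 0.65)^2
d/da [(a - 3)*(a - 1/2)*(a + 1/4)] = 3*a^2 - 13*a/2 + 5/8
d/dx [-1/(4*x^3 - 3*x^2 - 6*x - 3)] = 6*(2*x^2 - x - 1)/(-4*x^3 + 3*x^2 + 6*x + 3)^2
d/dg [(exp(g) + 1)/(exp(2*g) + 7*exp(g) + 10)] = (-(exp(g) + 1)*(2*exp(g) + 7) + exp(2*g) + 7*exp(g) + 10)*exp(g)/(exp(2*g) + 7*exp(g) + 10)^2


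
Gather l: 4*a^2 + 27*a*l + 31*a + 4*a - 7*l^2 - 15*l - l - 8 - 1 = 4*a^2 + 35*a - 7*l^2 + l*(27*a - 16) - 9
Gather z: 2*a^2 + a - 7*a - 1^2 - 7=2*a^2 - 6*a - 8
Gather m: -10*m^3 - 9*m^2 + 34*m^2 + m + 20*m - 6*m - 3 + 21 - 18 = -10*m^3 + 25*m^2 + 15*m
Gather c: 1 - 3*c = 1 - 3*c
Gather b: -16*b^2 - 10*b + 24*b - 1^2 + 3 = -16*b^2 + 14*b + 2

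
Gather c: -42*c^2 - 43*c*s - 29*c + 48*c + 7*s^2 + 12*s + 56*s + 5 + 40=-42*c^2 + c*(19 - 43*s) + 7*s^2 + 68*s + 45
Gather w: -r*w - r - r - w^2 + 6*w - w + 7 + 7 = -2*r - w^2 + w*(5 - r) + 14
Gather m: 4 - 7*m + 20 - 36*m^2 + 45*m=-36*m^2 + 38*m + 24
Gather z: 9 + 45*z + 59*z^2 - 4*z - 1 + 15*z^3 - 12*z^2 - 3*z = 15*z^3 + 47*z^2 + 38*z + 8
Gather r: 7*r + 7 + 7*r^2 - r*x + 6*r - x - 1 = 7*r^2 + r*(13 - x) - x + 6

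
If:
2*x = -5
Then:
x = -5/2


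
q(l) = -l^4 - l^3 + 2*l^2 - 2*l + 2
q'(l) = -4*l^3 - 3*l^2 + 4*l - 2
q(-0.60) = 4.01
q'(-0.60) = -4.62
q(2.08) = -21.22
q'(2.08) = -42.65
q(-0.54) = 3.74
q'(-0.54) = -4.40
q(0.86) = 0.58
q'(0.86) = -3.32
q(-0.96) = 5.80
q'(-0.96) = -5.07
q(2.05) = -19.97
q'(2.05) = -40.87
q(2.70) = -61.65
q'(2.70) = -91.80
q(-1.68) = 7.78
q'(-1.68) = 1.78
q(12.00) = -22198.00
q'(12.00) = -7298.00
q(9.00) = -7144.00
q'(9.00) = -3125.00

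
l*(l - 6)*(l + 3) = l^3 - 3*l^2 - 18*l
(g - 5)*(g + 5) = g^2 - 25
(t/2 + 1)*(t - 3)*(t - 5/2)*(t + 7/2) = t^4/2 - 63*t^2/8 + 11*t/8 + 105/4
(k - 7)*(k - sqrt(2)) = k^2 - 7*k - sqrt(2)*k + 7*sqrt(2)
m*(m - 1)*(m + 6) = m^3 + 5*m^2 - 6*m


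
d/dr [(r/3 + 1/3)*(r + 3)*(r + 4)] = r^2 + 16*r/3 + 19/3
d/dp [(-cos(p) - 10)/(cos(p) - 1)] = -11*sin(p)/(cos(p) - 1)^2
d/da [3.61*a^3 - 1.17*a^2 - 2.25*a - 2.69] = 10.83*a^2 - 2.34*a - 2.25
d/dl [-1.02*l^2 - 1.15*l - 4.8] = -2.04*l - 1.15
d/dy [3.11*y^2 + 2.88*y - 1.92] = 6.22*y + 2.88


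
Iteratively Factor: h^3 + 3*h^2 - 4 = (h - 1)*(h^2 + 4*h + 4) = (h - 1)*(h + 2)*(h + 2)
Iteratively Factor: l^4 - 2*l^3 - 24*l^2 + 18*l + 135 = (l + 3)*(l^3 - 5*l^2 - 9*l + 45) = (l + 3)^2*(l^2 - 8*l + 15) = (l - 5)*(l + 3)^2*(l - 3)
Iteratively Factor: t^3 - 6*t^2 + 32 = (t - 4)*(t^2 - 2*t - 8) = (t - 4)*(t + 2)*(t - 4)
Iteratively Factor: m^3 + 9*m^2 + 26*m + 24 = (m + 4)*(m^2 + 5*m + 6) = (m + 2)*(m + 4)*(m + 3)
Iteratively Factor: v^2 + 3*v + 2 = (v + 2)*(v + 1)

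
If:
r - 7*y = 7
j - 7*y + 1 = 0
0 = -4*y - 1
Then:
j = -11/4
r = 21/4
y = -1/4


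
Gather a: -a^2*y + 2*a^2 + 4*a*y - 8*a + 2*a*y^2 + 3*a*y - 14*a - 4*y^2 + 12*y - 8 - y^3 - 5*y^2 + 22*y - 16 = a^2*(2 - y) + a*(2*y^2 + 7*y - 22) - y^3 - 9*y^2 + 34*y - 24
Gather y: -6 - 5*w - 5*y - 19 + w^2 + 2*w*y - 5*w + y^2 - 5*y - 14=w^2 - 10*w + y^2 + y*(2*w - 10) - 39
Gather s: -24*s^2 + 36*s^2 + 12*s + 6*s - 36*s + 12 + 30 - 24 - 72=12*s^2 - 18*s - 54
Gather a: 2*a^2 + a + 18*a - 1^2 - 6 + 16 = 2*a^2 + 19*a + 9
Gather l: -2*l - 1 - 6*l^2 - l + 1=-6*l^2 - 3*l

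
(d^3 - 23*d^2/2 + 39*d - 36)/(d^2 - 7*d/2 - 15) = (2*d^2 - 11*d + 12)/(2*d + 5)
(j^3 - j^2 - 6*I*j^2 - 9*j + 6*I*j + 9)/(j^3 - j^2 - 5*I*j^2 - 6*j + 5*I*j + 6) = (j - 3*I)/(j - 2*I)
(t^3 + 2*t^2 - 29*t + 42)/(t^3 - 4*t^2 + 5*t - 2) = (t^2 + 4*t - 21)/(t^2 - 2*t + 1)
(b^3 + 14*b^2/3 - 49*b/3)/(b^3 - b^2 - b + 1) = b*(3*b^2 + 14*b - 49)/(3*(b^3 - b^2 - b + 1))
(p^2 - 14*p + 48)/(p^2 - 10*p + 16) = (p - 6)/(p - 2)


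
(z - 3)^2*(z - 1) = z^3 - 7*z^2 + 15*z - 9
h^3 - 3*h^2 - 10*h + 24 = (h - 4)*(h - 2)*(h + 3)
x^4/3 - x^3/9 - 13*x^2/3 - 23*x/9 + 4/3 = (x/3 + 1/3)*(x - 4)*(x - 1/3)*(x + 3)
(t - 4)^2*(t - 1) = t^3 - 9*t^2 + 24*t - 16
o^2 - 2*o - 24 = (o - 6)*(o + 4)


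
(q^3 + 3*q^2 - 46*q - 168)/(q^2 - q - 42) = q + 4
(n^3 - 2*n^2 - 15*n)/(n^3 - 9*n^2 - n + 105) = n/(n - 7)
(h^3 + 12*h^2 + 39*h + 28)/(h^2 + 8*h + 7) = h + 4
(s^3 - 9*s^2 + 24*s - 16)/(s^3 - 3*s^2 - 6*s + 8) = (s - 4)/(s + 2)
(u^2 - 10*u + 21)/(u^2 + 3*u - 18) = (u - 7)/(u + 6)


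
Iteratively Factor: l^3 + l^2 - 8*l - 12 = (l + 2)*(l^2 - l - 6) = (l + 2)^2*(l - 3)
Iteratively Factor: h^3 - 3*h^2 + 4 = (h + 1)*(h^2 - 4*h + 4) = (h - 2)*(h + 1)*(h - 2)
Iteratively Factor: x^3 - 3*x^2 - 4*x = (x + 1)*(x^2 - 4*x) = (x - 4)*(x + 1)*(x)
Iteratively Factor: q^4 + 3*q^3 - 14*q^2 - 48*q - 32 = (q + 1)*(q^3 + 2*q^2 - 16*q - 32) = (q + 1)*(q + 2)*(q^2 - 16) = (q - 4)*(q + 1)*(q + 2)*(q + 4)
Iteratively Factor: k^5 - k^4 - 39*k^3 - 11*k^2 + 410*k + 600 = (k + 3)*(k^4 - 4*k^3 - 27*k^2 + 70*k + 200) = (k + 3)*(k + 4)*(k^3 - 8*k^2 + 5*k + 50) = (k + 2)*(k + 3)*(k + 4)*(k^2 - 10*k + 25) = (k - 5)*(k + 2)*(k + 3)*(k + 4)*(k - 5)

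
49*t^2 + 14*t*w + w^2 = (7*t + w)^2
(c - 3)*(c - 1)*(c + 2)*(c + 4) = c^4 + 2*c^3 - 13*c^2 - 14*c + 24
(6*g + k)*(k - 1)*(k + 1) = 6*g*k^2 - 6*g + k^3 - k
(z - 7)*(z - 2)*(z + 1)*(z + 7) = z^4 - z^3 - 51*z^2 + 49*z + 98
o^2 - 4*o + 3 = (o - 3)*(o - 1)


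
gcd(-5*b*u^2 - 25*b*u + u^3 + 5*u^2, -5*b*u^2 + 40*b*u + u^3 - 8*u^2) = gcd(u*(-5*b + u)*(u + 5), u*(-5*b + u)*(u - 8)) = -5*b*u + u^2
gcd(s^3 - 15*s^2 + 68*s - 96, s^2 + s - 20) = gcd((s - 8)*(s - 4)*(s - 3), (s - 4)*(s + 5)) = s - 4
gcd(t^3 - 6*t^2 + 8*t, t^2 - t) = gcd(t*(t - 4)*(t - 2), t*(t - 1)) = t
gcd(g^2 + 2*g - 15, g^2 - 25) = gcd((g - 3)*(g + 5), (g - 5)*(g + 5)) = g + 5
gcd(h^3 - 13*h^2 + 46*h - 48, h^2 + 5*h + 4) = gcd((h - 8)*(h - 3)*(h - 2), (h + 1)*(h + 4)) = 1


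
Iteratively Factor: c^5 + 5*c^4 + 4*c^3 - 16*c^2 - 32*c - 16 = (c + 2)*(c^4 + 3*c^3 - 2*c^2 - 12*c - 8) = (c + 2)^2*(c^3 + c^2 - 4*c - 4) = (c - 2)*(c + 2)^2*(c^2 + 3*c + 2) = (c - 2)*(c + 2)^3*(c + 1)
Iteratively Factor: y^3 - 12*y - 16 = (y + 2)*(y^2 - 2*y - 8) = (y - 4)*(y + 2)*(y + 2)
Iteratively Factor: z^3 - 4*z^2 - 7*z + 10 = (z - 1)*(z^2 - 3*z - 10) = (z - 1)*(z + 2)*(z - 5)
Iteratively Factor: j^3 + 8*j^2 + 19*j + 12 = (j + 4)*(j^2 + 4*j + 3) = (j + 1)*(j + 4)*(j + 3)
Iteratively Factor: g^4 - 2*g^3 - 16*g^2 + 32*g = (g + 4)*(g^3 - 6*g^2 + 8*g) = (g - 4)*(g + 4)*(g^2 - 2*g) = (g - 4)*(g - 2)*(g + 4)*(g)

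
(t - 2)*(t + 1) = t^2 - t - 2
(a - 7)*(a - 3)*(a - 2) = a^3 - 12*a^2 + 41*a - 42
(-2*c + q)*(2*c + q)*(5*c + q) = -20*c^3 - 4*c^2*q + 5*c*q^2 + q^3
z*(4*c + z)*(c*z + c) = 4*c^2*z^2 + 4*c^2*z + c*z^3 + c*z^2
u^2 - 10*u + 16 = (u - 8)*(u - 2)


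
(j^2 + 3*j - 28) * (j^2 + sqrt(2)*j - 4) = j^4 + sqrt(2)*j^3 + 3*j^3 - 32*j^2 + 3*sqrt(2)*j^2 - 28*sqrt(2)*j - 12*j + 112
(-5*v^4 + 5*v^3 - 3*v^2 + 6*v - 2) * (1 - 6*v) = 30*v^5 - 35*v^4 + 23*v^3 - 39*v^2 + 18*v - 2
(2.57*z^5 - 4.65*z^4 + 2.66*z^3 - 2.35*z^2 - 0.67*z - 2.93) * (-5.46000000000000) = -14.0322*z^5 + 25.389*z^4 - 14.5236*z^3 + 12.831*z^2 + 3.6582*z + 15.9978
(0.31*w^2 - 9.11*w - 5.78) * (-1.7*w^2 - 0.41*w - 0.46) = -0.527*w^4 + 15.3599*w^3 + 13.4185*w^2 + 6.5604*w + 2.6588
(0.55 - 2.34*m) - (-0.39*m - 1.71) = 2.26 - 1.95*m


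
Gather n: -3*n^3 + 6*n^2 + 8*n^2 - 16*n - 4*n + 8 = -3*n^3 + 14*n^2 - 20*n + 8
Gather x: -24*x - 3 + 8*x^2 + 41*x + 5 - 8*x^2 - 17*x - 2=0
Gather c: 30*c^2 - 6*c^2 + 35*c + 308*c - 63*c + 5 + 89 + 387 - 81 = 24*c^2 + 280*c + 400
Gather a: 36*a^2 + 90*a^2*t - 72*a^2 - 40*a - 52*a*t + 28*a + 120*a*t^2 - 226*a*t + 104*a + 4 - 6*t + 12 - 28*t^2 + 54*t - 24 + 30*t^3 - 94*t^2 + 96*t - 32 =a^2*(90*t - 36) + a*(120*t^2 - 278*t + 92) + 30*t^3 - 122*t^2 + 144*t - 40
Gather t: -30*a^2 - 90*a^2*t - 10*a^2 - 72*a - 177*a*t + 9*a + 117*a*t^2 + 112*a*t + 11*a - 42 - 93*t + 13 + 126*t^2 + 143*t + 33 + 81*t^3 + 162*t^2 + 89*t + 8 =-40*a^2 - 52*a + 81*t^3 + t^2*(117*a + 288) + t*(-90*a^2 - 65*a + 139) + 12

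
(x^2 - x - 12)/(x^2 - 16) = (x + 3)/(x + 4)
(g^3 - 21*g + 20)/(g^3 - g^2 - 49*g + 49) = (g^2 + g - 20)/(g^2 - 49)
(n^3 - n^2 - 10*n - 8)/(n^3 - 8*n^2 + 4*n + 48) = (n + 1)/(n - 6)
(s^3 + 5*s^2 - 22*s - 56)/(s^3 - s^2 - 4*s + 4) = (s^2 + 3*s - 28)/(s^2 - 3*s + 2)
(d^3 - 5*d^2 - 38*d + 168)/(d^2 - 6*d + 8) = (d^2 - d - 42)/(d - 2)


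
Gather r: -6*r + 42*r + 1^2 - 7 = 36*r - 6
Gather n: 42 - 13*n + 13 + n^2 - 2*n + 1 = n^2 - 15*n + 56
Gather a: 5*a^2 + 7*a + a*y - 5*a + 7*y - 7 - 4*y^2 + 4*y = 5*a^2 + a*(y + 2) - 4*y^2 + 11*y - 7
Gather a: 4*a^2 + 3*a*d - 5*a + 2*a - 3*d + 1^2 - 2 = 4*a^2 + a*(3*d - 3) - 3*d - 1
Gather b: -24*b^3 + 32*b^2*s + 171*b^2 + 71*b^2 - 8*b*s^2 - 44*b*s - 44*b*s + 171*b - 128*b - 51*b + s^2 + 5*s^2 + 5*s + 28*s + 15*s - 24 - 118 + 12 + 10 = -24*b^3 + b^2*(32*s + 242) + b*(-8*s^2 - 88*s - 8) + 6*s^2 + 48*s - 120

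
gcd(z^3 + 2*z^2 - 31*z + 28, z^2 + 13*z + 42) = z + 7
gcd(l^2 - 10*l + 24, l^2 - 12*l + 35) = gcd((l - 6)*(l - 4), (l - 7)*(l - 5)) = 1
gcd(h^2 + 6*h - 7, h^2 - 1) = h - 1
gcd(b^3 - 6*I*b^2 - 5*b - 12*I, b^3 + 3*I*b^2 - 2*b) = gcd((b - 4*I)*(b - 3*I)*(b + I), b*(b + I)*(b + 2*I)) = b + I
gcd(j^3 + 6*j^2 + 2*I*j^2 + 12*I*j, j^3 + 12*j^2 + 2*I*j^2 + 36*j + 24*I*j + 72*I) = j^2 + j*(6 + 2*I) + 12*I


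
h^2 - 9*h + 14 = (h - 7)*(h - 2)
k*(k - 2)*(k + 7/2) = k^3 + 3*k^2/2 - 7*k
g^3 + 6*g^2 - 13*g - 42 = (g - 3)*(g + 2)*(g + 7)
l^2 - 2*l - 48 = (l - 8)*(l + 6)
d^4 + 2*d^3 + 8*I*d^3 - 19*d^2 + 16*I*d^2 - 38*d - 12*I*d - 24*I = (d + 2)*(d + I)*(d + 3*I)*(d + 4*I)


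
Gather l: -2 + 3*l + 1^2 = 3*l - 1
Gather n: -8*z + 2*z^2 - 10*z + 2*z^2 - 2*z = 4*z^2 - 20*z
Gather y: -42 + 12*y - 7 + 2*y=14*y - 49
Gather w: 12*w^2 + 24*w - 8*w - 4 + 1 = 12*w^2 + 16*w - 3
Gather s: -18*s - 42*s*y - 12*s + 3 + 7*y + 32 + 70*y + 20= s*(-42*y - 30) + 77*y + 55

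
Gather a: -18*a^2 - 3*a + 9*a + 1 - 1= -18*a^2 + 6*a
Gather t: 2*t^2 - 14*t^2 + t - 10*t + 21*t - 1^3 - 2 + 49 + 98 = -12*t^2 + 12*t + 144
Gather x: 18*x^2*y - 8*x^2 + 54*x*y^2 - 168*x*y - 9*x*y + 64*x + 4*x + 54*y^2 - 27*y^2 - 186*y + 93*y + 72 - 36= x^2*(18*y - 8) + x*(54*y^2 - 177*y + 68) + 27*y^2 - 93*y + 36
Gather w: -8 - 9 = -17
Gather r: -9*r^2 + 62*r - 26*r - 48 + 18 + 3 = -9*r^2 + 36*r - 27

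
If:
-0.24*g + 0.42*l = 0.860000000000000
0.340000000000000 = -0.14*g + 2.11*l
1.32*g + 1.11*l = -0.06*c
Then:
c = 83.77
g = -3.74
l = -0.09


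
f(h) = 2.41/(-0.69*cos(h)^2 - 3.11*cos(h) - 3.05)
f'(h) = 2.41*(-1.38*sin(h)*cos(h) - 3.11*sin(h))/(-0.69*cos(h)^2 - 3.11*cos(h) - 3.05)^2 = -(3.3258*cos(h) + 7.4951)*sin(h)/(0.69*cos(h)^2 + 3.11*cos(h) + 3.05)^2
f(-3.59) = -2.98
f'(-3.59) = -2.99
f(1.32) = -0.62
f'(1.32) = -0.54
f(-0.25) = -0.36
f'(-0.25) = 0.06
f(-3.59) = -2.98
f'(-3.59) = -2.99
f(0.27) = -0.36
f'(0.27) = -0.06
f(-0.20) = -0.36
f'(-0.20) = 0.05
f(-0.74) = -0.42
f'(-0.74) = 0.20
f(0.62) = -0.40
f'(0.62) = -0.16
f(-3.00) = -3.72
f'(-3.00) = 1.42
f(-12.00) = -0.39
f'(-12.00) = -0.15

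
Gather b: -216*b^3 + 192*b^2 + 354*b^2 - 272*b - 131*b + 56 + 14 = -216*b^3 + 546*b^2 - 403*b + 70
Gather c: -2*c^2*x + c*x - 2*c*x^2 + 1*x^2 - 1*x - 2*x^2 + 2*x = -2*c^2*x + c*(-2*x^2 + x) - x^2 + x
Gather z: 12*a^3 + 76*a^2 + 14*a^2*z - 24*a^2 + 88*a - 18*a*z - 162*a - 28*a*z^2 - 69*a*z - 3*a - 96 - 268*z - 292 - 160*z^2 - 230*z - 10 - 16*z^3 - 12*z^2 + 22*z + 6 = 12*a^3 + 52*a^2 - 77*a - 16*z^3 + z^2*(-28*a - 172) + z*(14*a^2 - 87*a - 476) - 392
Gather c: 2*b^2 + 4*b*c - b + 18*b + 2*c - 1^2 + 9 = 2*b^2 + 17*b + c*(4*b + 2) + 8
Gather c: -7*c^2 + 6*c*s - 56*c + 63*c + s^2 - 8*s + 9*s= -7*c^2 + c*(6*s + 7) + s^2 + s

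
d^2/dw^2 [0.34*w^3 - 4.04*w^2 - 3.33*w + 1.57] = 2.04*w - 8.08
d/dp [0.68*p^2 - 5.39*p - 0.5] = 1.36*p - 5.39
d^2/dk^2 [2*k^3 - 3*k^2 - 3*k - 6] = 12*k - 6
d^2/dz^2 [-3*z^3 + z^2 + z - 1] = 2 - 18*z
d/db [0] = 0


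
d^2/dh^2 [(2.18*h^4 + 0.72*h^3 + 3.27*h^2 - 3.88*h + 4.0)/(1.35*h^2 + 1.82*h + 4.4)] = (7.9461*h^6 + 32.13756*h^5 + 121.021392*h^4 + 245.323916*h^3 + 468.24936*h^2 + 280.8864*h + 167.73568)/(2.460375*h^6 + 9.95085*h^5 + 37.47222*h^4 + 70.893368*h^3 + 122.13168*h^2 + 105.7056*h + 85.184)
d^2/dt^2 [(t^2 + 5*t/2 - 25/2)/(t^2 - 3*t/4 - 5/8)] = 64*(52*t^3 - 570*t^2 + 525*t - 250)/(512*t^6 - 1152*t^5 - 96*t^4 + 1224*t^3 + 60*t^2 - 450*t - 125)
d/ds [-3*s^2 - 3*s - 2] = -6*s - 3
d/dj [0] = 0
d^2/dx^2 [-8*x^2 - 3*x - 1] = -16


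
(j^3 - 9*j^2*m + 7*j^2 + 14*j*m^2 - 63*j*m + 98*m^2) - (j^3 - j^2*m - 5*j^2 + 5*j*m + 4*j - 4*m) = -8*j^2*m + 12*j^2 + 14*j*m^2 - 68*j*m - 4*j + 98*m^2 + 4*m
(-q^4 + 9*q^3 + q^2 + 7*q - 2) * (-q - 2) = q^5 - 7*q^4 - 19*q^3 - 9*q^2 - 12*q + 4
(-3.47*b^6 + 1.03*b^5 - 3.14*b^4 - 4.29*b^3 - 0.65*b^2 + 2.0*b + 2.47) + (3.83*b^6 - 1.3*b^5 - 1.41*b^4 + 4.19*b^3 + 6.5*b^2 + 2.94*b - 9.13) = 0.36*b^6 - 0.27*b^5 - 4.55*b^4 - 0.0999999999999996*b^3 + 5.85*b^2 + 4.94*b - 6.66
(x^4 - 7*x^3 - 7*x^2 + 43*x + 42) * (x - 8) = x^5 - 15*x^4 + 49*x^3 + 99*x^2 - 302*x - 336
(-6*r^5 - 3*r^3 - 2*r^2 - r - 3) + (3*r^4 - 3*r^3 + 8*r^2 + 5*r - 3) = -6*r^5 + 3*r^4 - 6*r^3 + 6*r^2 + 4*r - 6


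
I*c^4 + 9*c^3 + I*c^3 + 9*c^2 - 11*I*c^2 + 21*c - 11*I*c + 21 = (c - 7*I)*(c - 3*I)*(c + I)*(I*c + I)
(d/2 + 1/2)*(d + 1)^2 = d^3/2 + 3*d^2/2 + 3*d/2 + 1/2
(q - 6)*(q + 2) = q^2 - 4*q - 12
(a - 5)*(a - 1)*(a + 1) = a^3 - 5*a^2 - a + 5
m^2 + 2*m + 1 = (m + 1)^2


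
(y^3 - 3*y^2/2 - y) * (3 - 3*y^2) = -3*y^5 + 9*y^4/2 + 6*y^3 - 9*y^2/2 - 3*y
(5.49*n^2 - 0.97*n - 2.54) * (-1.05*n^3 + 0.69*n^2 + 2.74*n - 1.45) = -5.7645*n^5 + 4.8066*n^4 + 17.0403*n^3 - 12.3709*n^2 - 5.5531*n + 3.683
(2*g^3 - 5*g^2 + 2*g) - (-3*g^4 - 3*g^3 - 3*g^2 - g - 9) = 3*g^4 + 5*g^3 - 2*g^2 + 3*g + 9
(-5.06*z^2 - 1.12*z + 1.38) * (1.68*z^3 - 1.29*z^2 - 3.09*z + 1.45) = -8.5008*z^5 + 4.6458*z^4 + 19.3986*z^3 - 5.6564*z^2 - 5.8882*z + 2.001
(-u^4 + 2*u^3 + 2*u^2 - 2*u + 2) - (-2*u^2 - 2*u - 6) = -u^4 + 2*u^3 + 4*u^2 + 8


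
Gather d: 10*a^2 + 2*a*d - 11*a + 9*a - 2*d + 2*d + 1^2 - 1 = 10*a^2 + 2*a*d - 2*a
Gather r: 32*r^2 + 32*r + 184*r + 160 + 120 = 32*r^2 + 216*r + 280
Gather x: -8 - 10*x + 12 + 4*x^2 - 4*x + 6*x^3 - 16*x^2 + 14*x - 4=6*x^3 - 12*x^2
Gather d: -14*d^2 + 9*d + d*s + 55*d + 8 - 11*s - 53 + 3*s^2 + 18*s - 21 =-14*d^2 + d*(s + 64) + 3*s^2 + 7*s - 66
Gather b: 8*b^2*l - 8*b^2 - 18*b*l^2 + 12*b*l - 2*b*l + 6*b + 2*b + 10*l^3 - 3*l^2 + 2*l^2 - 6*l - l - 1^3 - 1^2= b^2*(8*l - 8) + b*(-18*l^2 + 10*l + 8) + 10*l^3 - l^2 - 7*l - 2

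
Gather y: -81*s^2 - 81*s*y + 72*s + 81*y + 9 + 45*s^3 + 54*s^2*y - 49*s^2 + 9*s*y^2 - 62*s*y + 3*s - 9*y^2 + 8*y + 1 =45*s^3 - 130*s^2 + 75*s + y^2*(9*s - 9) + y*(54*s^2 - 143*s + 89) + 10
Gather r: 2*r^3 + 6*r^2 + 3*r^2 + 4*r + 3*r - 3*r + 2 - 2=2*r^3 + 9*r^2 + 4*r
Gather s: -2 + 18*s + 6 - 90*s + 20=24 - 72*s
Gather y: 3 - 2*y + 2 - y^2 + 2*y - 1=4 - y^2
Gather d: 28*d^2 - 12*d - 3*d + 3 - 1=28*d^2 - 15*d + 2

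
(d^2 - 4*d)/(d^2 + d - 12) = d*(d - 4)/(d^2 + d - 12)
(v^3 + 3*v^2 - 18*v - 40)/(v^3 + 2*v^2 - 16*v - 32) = (v + 5)/(v + 4)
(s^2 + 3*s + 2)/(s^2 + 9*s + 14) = (s + 1)/(s + 7)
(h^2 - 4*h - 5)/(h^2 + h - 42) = (h^2 - 4*h - 5)/(h^2 + h - 42)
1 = 1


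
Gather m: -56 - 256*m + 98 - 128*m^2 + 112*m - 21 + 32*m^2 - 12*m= -96*m^2 - 156*m + 21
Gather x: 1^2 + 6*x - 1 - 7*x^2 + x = -7*x^2 + 7*x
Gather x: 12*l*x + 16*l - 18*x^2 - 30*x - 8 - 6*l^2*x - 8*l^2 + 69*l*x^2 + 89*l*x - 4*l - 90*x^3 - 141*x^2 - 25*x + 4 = -8*l^2 + 12*l - 90*x^3 + x^2*(69*l - 159) + x*(-6*l^2 + 101*l - 55) - 4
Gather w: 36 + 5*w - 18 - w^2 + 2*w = -w^2 + 7*w + 18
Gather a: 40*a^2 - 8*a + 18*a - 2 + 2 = 40*a^2 + 10*a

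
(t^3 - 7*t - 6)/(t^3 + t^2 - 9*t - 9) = (t + 2)/(t + 3)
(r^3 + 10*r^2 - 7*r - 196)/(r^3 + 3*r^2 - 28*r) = (r + 7)/r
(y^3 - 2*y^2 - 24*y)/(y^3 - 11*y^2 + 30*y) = (y + 4)/(y - 5)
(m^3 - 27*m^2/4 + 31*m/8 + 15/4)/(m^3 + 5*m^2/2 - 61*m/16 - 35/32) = 4*(2*m^2 - 11*m - 6)/(8*m^2 + 30*m + 7)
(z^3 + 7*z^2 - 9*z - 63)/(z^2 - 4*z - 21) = (z^2 + 4*z - 21)/(z - 7)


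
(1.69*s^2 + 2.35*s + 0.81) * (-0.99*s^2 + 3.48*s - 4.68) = -1.6731*s^4 + 3.5547*s^3 - 0.533099999999999*s^2 - 8.1792*s - 3.7908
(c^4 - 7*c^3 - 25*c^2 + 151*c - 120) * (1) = c^4 - 7*c^3 - 25*c^2 + 151*c - 120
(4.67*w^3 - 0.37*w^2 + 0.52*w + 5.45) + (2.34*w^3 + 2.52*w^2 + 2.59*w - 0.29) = 7.01*w^3 + 2.15*w^2 + 3.11*w + 5.16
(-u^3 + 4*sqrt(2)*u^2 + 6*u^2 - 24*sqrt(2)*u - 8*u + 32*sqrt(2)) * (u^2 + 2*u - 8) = -u^5 + 4*u^4 + 4*sqrt(2)*u^4 - 16*sqrt(2)*u^3 + 12*u^3 - 48*sqrt(2)*u^2 - 64*u^2 + 64*u + 256*sqrt(2)*u - 256*sqrt(2)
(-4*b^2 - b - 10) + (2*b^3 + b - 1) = 2*b^3 - 4*b^2 - 11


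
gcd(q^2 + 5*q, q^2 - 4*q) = q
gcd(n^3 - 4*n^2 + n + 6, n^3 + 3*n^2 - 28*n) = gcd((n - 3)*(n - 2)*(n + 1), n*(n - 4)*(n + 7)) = 1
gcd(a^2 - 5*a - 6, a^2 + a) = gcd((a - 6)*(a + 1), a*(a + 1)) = a + 1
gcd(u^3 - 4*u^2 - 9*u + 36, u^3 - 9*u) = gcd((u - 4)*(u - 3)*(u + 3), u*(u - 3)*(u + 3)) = u^2 - 9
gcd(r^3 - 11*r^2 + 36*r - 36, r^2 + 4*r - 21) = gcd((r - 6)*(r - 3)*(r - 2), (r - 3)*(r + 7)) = r - 3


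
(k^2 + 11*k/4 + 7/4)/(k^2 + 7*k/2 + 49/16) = 4*(k + 1)/(4*k + 7)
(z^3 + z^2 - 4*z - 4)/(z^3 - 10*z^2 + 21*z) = (z^3 + z^2 - 4*z - 4)/(z*(z^2 - 10*z + 21))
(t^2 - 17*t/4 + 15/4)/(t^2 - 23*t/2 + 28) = (4*t^2 - 17*t + 15)/(2*(2*t^2 - 23*t + 56))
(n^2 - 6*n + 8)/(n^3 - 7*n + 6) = (n - 4)/(n^2 + 2*n - 3)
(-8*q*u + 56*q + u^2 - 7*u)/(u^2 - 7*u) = (-8*q + u)/u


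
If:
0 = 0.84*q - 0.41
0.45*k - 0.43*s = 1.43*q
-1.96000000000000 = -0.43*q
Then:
No Solution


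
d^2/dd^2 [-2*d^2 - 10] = -4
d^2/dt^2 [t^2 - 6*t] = 2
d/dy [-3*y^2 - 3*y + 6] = -6*y - 3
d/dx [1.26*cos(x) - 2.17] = -1.26*sin(x)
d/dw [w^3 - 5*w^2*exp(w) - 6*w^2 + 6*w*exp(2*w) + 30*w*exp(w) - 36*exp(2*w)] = -5*w^2*exp(w) + 3*w^2 + 12*w*exp(2*w) + 20*w*exp(w) - 12*w - 66*exp(2*w) + 30*exp(w)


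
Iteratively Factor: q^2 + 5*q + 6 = (q + 2)*(q + 3)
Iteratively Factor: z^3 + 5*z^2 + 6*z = (z + 2)*(z^2 + 3*z) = (z + 2)*(z + 3)*(z)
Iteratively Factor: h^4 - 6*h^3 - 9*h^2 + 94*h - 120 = (h + 4)*(h^3 - 10*h^2 + 31*h - 30) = (h - 5)*(h + 4)*(h^2 - 5*h + 6) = (h - 5)*(h - 3)*(h + 4)*(h - 2)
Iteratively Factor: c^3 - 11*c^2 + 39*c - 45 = (c - 5)*(c^2 - 6*c + 9) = (c - 5)*(c - 3)*(c - 3)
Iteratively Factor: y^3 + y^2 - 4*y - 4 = (y - 2)*(y^2 + 3*y + 2) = (y - 2)*(y + 1)*(y + 2)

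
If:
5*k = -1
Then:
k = -1/5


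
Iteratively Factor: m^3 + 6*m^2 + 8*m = (m + 2)*(m^2 + 4*m) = (m + 2)*(m + 4)*(m)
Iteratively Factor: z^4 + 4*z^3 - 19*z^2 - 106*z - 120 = (z - 5)*(z^3 + 9*z^2 + 26*z + 24) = (z - 5)*(z + 4)*(z^2 + 5*z + 6) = (z - 5)*(z + 2)*(z + 4)*(z + 3)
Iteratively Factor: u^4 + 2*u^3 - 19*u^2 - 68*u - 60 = (u + 2)*(u^3 - 19*u - 30) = (u + 2)*(u + 3)*(u^2 - 3*u - 10) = (u - 5)*(u + 2)*(u + 3)*(u + 2)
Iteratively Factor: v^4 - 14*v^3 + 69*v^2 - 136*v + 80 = (v - 1)*(v^3 - 13*v^2 + 56*v - 80) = (v - 5)*(v - 1)*(v^2 - 8*v + 16) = (v - 5)*(v - 4)*(v - 1)*(v - 4)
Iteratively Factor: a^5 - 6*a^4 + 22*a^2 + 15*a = (a - 3)*(a^4 - 3*a^3 - 9*a^2 - 5*a) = (a - 3)*(a + 1)*(a^3 - 4*a^2 - 5*a) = (a - 3)*(a + 1)^2*(a^2 - 5*a) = (a - 5)*(a - 3)*(a + 1)^2*(a)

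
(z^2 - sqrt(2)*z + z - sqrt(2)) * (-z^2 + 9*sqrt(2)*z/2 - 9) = -z^4 - z^3 + 11*sqrt(2)*z^3/2 - 18*z^2 + 11*sqrt(2)*z^2/2 - 18*z + 9*sqrt(2)*z + 9*sqrt(2)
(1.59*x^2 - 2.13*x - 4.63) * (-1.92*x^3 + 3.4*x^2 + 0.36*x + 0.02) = -3.0528*x^5 + 9.4956*x^4 + 2.22*x^3 - 16.477*x^2 - 1.7094*x - 0.0926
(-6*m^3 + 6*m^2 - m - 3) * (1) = -6*m^3 + 6*m^2 - m - 3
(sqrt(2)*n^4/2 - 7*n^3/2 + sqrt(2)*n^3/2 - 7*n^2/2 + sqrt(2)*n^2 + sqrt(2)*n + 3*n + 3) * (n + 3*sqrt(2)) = sqrt(2)*n^5/2 - n^4/2 + sqrt(2)*n^4/2 - 19*sqrt(2)*n^3/2 - n^3/2 - 19*sqrt(2)*n^2/2 + 9*n^2 + 9*n + 9*sqrt(2)*n + 9*sqrt(2)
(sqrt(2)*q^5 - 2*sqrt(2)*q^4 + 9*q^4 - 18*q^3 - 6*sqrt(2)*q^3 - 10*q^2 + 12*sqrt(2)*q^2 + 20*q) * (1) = sqrt(2)*q^5 - 2*sqrt(2)*q^4 + 9*q^4 - 18*q^3 - 6*sqrt(2)*q^3 - 10*q^2 + 12*sqrt(2)*q^2 + 20*q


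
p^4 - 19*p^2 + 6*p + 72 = (p - 3)^2*(p + 2)*(p + 4)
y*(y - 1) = y^2 - y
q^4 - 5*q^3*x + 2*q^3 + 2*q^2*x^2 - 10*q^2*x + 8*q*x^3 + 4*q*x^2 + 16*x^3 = (q + 2)*(q - 4*x)*(q - 2*x)*(q + x)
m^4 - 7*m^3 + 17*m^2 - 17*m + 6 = (m - 3)*(m - 2)*(m - 1)^2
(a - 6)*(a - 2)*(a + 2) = a^3 - 6*a^2 - 4*a + 24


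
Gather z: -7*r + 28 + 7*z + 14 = -7*r + 7*z + 42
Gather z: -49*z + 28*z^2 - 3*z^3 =-3*z^3 + 28*z^2 - 49*z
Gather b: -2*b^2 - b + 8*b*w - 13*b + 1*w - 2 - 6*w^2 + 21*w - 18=-2*b^2 + b*(8*w - 14) - 6*w^2 + 22*w - 20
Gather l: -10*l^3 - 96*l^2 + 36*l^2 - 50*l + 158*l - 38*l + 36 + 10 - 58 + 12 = -10*l^3 - 60*l^2 + 70*l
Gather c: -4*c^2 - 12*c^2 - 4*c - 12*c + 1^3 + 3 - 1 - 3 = -16*c^2 - 16*c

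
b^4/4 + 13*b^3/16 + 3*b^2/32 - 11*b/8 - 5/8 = (b/4 + 1/2)*(b - 5/4)*(b + 1/2)*(b + 2)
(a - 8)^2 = a^2 - 16*a + 64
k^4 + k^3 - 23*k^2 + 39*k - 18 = (k - 3)*(k - 1)^2*(k + 6)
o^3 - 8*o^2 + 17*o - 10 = (o - 5)*(o - 2)*(o - 1)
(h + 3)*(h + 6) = h^2 + 9*h + 18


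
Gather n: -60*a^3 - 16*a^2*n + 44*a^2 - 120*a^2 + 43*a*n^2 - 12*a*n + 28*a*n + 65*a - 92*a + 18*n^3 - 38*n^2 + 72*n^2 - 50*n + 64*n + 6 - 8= -60*a^3 - 76*a^2 - 27*a + 18*n^3 + n^2*(43*a + 34) + n*(-16*a^2 + 16*a + 14) - 2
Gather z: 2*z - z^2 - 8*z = -z^2 - 6*z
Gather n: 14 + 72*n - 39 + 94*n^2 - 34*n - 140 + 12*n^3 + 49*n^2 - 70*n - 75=12*n^3 + 143*n^2 - 32*n - 240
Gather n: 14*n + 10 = 14*n + 10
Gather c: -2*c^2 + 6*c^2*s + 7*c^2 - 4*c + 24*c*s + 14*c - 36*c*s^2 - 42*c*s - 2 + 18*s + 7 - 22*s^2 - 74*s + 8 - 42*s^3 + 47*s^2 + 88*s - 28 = c^2*(6*s + 5) + c*(-36*s^2 - 18*s + 10) - 42*s^3 + 25*s^2 + 32*s - 15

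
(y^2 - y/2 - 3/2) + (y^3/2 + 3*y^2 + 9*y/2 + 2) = y^3/2 + 4*y^2 + 4*y + 1/2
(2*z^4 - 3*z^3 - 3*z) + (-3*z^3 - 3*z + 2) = 2*z^4 - 6*z^3 - 6*z + 2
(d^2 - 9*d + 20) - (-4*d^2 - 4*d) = 5*d^2 - 5*d + 20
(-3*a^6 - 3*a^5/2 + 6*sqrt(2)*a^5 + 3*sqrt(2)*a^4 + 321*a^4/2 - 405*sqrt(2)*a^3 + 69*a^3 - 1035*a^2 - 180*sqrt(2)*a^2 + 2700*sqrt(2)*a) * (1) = -3*a^6 - 3*a^5/2 + 6*sqrt(2)*a^5 + 3*sqrt(2)*a^4 + 321*a^4/2 - 405*sqrt(2)*a^3 + 69*a^3 - 1035*a^2 - 180*sqrt(2)*a^2 + 2700*sqrt(2)*a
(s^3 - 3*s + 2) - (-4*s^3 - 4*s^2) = 5*s^3 + 4*s^2 - 3*s + 2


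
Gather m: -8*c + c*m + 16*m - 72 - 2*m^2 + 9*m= -8*c - 2*m^2 + m*(c + 25) - 72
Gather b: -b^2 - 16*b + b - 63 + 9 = -b^2 - 15*b - 54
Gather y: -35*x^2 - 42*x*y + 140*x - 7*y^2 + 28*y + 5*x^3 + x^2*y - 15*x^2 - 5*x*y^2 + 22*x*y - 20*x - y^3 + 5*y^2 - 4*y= 5*x^3 - 50*x^2 + 120*x - y^3 + y^2*(-5*x - 2) + y*(x^2 - 20*x + 24)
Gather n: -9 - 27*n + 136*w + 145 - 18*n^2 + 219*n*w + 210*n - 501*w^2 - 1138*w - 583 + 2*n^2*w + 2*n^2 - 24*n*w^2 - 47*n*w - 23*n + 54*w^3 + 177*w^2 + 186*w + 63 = n^2*(2*w - 16) + n*(-24*w^2 + 172*w + 160) + 54*w^3 - 324*w^2 - 816*w - 384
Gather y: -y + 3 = 3 - y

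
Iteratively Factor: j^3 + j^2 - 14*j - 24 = (j + 3)*(j^2 - 2*j - 8) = (j + 2)*(j + 3)*(j - 4)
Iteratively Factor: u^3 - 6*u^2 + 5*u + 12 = (u - 3)*(u^2 - 3*u - 4) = (u - 4)*(u - 3)*(u + 1)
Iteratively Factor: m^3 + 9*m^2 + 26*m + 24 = (m + 3)*(m^2 + 6*m + 8) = (m + 2)*(m + 3)*(m + 4)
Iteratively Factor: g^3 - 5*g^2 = (g - 5)*(g^2) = g*(g - 5)*(g)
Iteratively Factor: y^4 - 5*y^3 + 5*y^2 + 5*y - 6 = (y + 1)*(y^3 - 6*y^2 + 11*y - 6) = (y - 3)*(y + 1)*(y^2 - 3*y + 2) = (y - 3)*(y - 2)*(y + 1)*(y - 1)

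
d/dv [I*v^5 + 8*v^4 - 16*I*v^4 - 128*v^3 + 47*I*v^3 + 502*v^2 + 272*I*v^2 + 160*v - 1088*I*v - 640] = 5*I*v^4 + v^3*(32 - 64*I) + v^2*(-384 + 141*I) + v*(1004 + 544*I) + 160 - 1088*I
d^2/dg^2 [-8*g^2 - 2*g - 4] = -16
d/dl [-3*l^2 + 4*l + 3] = 4 - 6*l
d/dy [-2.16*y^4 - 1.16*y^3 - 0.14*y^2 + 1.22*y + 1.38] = -8.64*y^3 - 3.48*y^2 - 0.28*y + 1.22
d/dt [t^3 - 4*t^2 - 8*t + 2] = 3*t^2 - 8*t - 8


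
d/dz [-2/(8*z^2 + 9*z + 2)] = 2*(16*z + 9)/(8*z^2 + 9*z + 2)^2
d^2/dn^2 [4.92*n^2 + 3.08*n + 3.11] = 9.84000000000000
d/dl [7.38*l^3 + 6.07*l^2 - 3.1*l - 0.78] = 22.14*l^2 + 12.14*l - 3.1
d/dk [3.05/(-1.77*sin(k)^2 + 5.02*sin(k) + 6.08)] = (10.797*sin(k) - 15.311)*cos(k)/(-1.77*sin(k)^2 + 5.02*sin(k) + 6.08)^2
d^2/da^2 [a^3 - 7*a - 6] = 6*a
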